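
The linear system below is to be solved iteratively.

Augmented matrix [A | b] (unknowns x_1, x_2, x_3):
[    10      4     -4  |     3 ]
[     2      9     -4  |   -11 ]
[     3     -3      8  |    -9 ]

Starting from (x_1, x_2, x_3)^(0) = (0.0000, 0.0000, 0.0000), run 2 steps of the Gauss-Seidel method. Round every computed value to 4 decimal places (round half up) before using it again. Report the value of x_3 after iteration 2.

Iteration 1:
  x_1 = (3 - (4)·0.0000 - (-4)·0.0000) / (10) = 0.3000
  x_2 = (-11 - (2)·0.3000 - (-4)·0.0000) / (9) = -1.2889
  x_3 = (-9 - (3)·0.3000 - (-3)·-1.2889) / (8) = -1.7208
Iteration 2:
  x_1 = (3 - (4)·-1.2889 - (-4)·-1.7208) / (10) = 0.1272
  x_2 = (-11 - (2)·0.1272 - (-4)·-1.7208) / (9) = -2.0153
  x_3 = (-9 - (3)·0.1272 - (-3)·-2.0153) / (8) = -1.9284

-1.9284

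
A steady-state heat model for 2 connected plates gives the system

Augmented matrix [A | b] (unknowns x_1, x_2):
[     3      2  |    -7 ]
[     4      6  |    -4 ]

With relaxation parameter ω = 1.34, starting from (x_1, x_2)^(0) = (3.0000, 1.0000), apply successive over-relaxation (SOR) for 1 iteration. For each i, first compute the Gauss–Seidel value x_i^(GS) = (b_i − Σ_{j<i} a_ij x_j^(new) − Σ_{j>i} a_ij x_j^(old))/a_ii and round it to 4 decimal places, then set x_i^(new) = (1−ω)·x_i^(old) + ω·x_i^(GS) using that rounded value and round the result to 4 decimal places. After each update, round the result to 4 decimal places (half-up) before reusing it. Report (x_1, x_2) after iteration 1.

Iteration 1:
  x_1: GS value = (-7 - (2)·1.0000) / (3) = -3.0000;  x_1 ← (1−ω)·3.0000 + ω·-3.0000 = -5.0400
  x_2: GS value = (-4 - (4)·-5.0400) / (6) = 2.6933;  x_2 ← (1−ω)·1.0000 + ω·2.6933 = 3.2690

(-5.0400, 3.2690)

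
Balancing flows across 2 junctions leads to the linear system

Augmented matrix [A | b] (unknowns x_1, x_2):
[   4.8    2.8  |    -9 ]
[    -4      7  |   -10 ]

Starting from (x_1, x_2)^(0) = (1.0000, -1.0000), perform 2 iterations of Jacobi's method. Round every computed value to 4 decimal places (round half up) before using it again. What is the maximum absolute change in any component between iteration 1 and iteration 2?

Iteration 1:
  x_1 = (-9 - (2.8)·-1.0000) / (4.8) = -1.2917
  x_2 = (-10 - (-4)·1.0000) / (7) = -0.8571
Iteration 2:
  x_1 = (-9 - (2.8)·-0.8571) / (4.8) = -1.3750
  x_2 = (-10 - (-4)·-1.2917) / (7) = -2.1667
Change: (-0.0833, -1.3096) → max |·| = 1.3096

1.3096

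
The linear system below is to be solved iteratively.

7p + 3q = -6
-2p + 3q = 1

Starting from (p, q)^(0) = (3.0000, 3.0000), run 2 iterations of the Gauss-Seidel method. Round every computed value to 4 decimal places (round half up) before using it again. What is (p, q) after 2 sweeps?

(-0.3877, 0.0749)

Iteration 1:
  p = (-6 - (3)·3.0000) / (7) = -2.1429
  q = (1 - (-2)·-2.1429) / (3) = -1.0953
Iteration 2:
  p = (-6 - (3)·-1.0953) / (7) = -0.3877
  q = (1 - (-2)·-0.3877) / (3) = 0.0749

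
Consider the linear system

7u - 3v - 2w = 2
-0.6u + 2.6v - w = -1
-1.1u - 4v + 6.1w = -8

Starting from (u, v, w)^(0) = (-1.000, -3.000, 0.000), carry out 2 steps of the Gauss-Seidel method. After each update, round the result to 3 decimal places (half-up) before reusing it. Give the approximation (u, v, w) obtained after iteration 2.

Iteration 1:
  u = (2 - (-3)·-3.000 - (-2)·0.000) / (7) = -1.000
  v = (-1 - (-0.6)·-1.000 - (-1)·0.000) / (2.6) = -0.615
  w = (-8 - (-1.1)·-1.000 - (-4)·-0.615) / (6.1) = -1.895
Iteration 2:
  u = (2 - (-3)·-0.615 - (-2)·-1.895) / (7) = -0.519
  v = (-1 - (-0.6)·-0.519 - (-1)·-1.895) / (2.6) = -1.233
  w = (-8 - (-1.1)·-0.519 - (-4)·-1.233) / (6.1) = -2.214

(-0.519, -1.233, -2.214)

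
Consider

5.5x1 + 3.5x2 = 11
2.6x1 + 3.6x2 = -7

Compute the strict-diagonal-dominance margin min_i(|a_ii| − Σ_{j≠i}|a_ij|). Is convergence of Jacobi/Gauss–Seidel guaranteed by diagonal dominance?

1

row 1: |5.5| − (3.5) = 2
row 2: |3.6| − (2.6) = 1
minimum over rows = 1 → strictly diagonally dominant (convergence guaranteed)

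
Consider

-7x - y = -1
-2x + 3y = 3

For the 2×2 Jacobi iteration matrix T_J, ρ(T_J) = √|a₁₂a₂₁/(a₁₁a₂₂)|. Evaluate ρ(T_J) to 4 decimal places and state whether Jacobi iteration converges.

0.3086

a₁₂a₂₁/(a₁₁a₂₂) = (-1)·(-2) / ((-7)·(3)) = -0.095238
ρ = √|-0.095238| = √0.095238 = 0.3086
ρ < 1, so Jacobi converges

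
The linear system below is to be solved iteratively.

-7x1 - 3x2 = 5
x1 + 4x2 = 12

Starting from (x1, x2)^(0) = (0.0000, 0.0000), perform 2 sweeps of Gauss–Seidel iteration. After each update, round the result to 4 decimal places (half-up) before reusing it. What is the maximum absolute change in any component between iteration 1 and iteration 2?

Iteration 1:
  x1 = (5 - (-3)·0.0000) / (-7) = -0.7143
  x2 = (12 - (1)·-0.7143) / (4) = 3.1786
Iteration 2:
  x1 = (5 - (-3)·3.1786) / (-7) = -2.0765
  x2 = (12 - (1)·-2.0765) / (4) = 3.5191
Change: (-1.3622, 0.3405) → max |·| = 1.3622

1.3622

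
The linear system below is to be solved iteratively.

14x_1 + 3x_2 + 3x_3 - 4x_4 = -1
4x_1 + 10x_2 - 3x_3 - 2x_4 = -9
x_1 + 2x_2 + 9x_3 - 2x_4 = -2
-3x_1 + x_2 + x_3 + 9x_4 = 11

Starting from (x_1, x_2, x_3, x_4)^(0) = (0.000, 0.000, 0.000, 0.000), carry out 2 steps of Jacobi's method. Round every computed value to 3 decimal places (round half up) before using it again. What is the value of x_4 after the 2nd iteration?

1.323

Iteration 1:
  x_1 = (-1 - (3)·0.000 - (3)·0.000 - (-4)·0.000) / (14) = -0.071
  x_2 = (-9 - (4)·0.000 - (-3)·0.000 - (-2)·0.000) / (10) = -0.900
  x_3 = (-2 - (1)·0.000 - (2)·0.000 - (-2)·0.000) / (9) = -0.222
  x_4 = (11 - (-3)·0.000 - (1)·0.000 - (1)·0.000) / (9) = 1.222
Iteration 2:
  x_1 = (-1 - (3)·-0.900 - (3)·-0.222 - (-4)·1.222) / (14) = 0.518
  x_2 = (-9 - (4)·-0.071 - (-3)·-0.222 - (-2)·1.222) / (10) = -0.694
  x_3 = (-2 - (1)·-0.071 - (2)·-0.900 - (-2)·1.222) / (9) = 0.257
  x_4 = (11 - (-3)·-0.071 - (1)·-0.900 - (1)·-0.222) / (9) = 1.323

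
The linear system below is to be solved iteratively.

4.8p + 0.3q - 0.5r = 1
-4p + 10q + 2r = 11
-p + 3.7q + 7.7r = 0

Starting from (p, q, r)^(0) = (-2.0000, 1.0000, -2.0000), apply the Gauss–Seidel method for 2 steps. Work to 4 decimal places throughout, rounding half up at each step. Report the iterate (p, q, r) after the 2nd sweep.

(0.0415, 1.2600, -0.6001)

Iteration 1:
  p = (1 - (0.3)·1.0000 - (-0.5)·-2.0000) / (4.8) = -0.0625
  q = (11 - (-4)·-0.0625 - (2)·-2.0000) / (10) = 1.4750
  r = (0 - (-1)·-0.0625 - (3.7)·1.4750) / (7.7) = -0.7169
Iteration 2:
  p = (1 - (0.3)·1.4750 - (-0.5)·-0.7169) / (4.8) = 0.0415
  q = (11 - (-4)·0.0415 - (2)·-0.7169) / (10) = 1.2600
  r = (0 - (-1)·0.0415 - (3.7)·1.2600) / (7.7) = -0.6001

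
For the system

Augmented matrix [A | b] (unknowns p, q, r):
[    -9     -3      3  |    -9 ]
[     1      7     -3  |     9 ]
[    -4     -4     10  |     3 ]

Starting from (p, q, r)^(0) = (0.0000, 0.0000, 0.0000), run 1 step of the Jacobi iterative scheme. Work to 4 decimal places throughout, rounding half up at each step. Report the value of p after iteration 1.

1.0000

Iteration 1:
  p = (-9 - (-3)·0.0000 - (3)·0.0000) / (-9) = 1.0000
  q = (9 - (1)·0.0000 - (-3)·0.0000) / (7) = 1.2857
  r = (3 - (-4)·0.0000 - (-4)·0.0000) / (10) = 0.3000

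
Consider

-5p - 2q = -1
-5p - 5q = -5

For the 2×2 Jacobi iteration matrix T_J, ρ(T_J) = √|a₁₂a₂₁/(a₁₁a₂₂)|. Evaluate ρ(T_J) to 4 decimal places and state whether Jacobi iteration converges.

a₁₂a₂₁/(a₁₁a₂₂) = (-2)·(-5) / ((-5)·(-5)) = 0.400000
ρ = √|0.400000| = √0.400000 = 0.6325
ρ < 1, so Jacobi converges

0.6325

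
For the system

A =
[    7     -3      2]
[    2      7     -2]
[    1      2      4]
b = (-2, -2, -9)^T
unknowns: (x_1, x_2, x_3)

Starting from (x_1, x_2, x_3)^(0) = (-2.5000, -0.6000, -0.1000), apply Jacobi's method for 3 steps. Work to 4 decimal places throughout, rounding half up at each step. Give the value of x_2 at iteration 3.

Iteration 1:
  x_1 = (-2 - (-3)·-0.6000 - (2)·-0.1000) / (7) = -0.5143
  x_2 = (-2 - (2)·-2.5000 - (-2)·-0.1000) / (7) = 0.4000
  x_3 = (-9 - (1)·-2.5000 - (2)·-0.6000) / (4) = -1.3250
Iteration 2:
  x_1 = (-2 - (-3)·0.4000 - (2)·-1.3250) / (7) = 0.2643
  x_2 = (-2 - (2)·-0.5143 - (-2)·-1.3250) / (7) = -0.5173
  x_3 = (-9 - (1)·-0.5143 - (2)·0.4000) / (4) = -2.3214
Iteration 3:
  x_1 = (-2 - (-3)·-0.5173 - (2)·-2.3214) / (7) = 0.1558
  x_2 = (-2 - (2)·0.2643 - (-2)·-2.3214) / (7) = -1.0245
  x_3 = (-9 - (1)·0.2643 - (2)·-0.5173) / (4) = -2.0574

-1.0245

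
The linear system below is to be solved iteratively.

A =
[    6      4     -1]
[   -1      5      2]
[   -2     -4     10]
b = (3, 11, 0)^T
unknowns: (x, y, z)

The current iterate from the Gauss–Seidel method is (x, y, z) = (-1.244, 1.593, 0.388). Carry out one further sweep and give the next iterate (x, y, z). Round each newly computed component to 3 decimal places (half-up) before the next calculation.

One sweep:
  x = (3 - (4)·1.593 - (-1)·0.388) / (6) = -0.497
  y = (11 - (-1)·-0.497 - (2)·0.388) / (5) = 1.945
  z = (0 - (-2)·-0.497 - (-4)·1.945) / (10) = 0.679

(-0.497, 1.945, 0.679)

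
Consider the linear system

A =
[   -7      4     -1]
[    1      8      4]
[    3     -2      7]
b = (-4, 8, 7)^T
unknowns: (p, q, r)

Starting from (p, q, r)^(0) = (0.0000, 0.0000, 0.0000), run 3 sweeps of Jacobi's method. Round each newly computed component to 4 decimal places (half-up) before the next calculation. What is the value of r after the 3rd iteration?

Iteration 1:
  p = (-4 - (4)·0.0000 - (-1)·0.0000) / (-7) = 0.5714
  q = (8 - (1)·0.0000 - (4)·0.0000) / (8) = 1.0000
  r = (7 - (3)·0.0000 - (-2)·0.0000) / (7) = 1.0000
Iteration 2:
  p = (-4 - (4)·1.0000 - (-1)·1.0000) / (-7) = 1.0000
  q = (8 - (1)·0.5714 - (4)·1.0000) / (8) = 0.4286
  r = (7 - (3)·0.5714 - (-2)·1.0000) / (7) = 1.0408
Iteration 3:
  p = (-4 - (4)·0.4286 - (-1)·1.0408) / (-7) = 0.6677
  q = (8 - (1)·1.0000 - (4)·1.0408) / (8) = 0.3546
  r = (7 - (3)·1.0000 - (-2)·0.4286) / (7) = 0.6939

0.6939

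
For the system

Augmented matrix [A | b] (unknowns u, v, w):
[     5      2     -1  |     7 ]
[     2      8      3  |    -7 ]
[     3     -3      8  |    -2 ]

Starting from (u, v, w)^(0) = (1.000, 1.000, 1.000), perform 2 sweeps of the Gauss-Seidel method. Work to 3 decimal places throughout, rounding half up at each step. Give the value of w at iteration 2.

-1.225

Iteration 1:
  u = (7 - (2)·1.000 - (-1)·1.000) / (5) = 1.200
  v = (-7 - (2)·1.200 - (3)·1.000) / (8) = -1.550
  w = (-2 - (3)·1.200 - (-3)·-1.550) / (8) = -1.281
Iteration 2:
  u = (7 - (2)·-1.550 - (-1)·-1.281) / (5) = 1.764
  v = (-7 - (2)·1.764 - (3)·-1.281) / (8) = -0.836
  w = (-2 - (3)·1.764 - (-3)·-0.836) / (8) = -1.225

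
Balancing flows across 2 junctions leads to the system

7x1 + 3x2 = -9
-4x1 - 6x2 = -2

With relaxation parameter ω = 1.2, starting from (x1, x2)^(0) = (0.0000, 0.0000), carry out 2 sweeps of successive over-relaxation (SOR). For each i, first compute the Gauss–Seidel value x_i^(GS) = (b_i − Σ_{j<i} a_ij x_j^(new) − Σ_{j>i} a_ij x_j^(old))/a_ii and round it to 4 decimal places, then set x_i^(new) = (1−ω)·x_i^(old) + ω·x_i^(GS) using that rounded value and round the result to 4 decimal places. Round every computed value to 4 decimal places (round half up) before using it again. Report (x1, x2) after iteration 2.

(-2.0748, 1.7329)

Iteration 1:
  x1: GS value = (-9 - (3)·0.0000) / (7) = -1.2857;  x1 ← (1−ω)·0.0000 + ω·-1.2857 = -1.5428
  x2: GS value = (-2 - (-4)·-1.5428) / (-6) = 1.3619;  x2 ← (1−ω)·0.0000 + ω·1.3619 = 1.6343
Iteration 2:
  x1: GS value = (-9 - (3)·1.6343) / (7) = -1.9861;  x1 ← (1−ω)·-1.5428 + ω·-1.9861 = -2.0748
  x2: GS value = (-2 - (-4)·-2.0748) / (-6) = 1.7165;  x2 ← (1−ω)·1.6343 + ω·1.7165 = 1.7329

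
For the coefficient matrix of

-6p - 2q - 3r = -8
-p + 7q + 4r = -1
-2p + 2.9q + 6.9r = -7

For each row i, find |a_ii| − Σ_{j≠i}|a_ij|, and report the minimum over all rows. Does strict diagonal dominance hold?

1

row 1: |-6| − (2+3) = 1
row 2: |7| − (1+4) = 2
row 3: |6.9| − (2+2.9) = 2
minimum over rows = 1 → strictly diagonally dominant (convergence guaranteed)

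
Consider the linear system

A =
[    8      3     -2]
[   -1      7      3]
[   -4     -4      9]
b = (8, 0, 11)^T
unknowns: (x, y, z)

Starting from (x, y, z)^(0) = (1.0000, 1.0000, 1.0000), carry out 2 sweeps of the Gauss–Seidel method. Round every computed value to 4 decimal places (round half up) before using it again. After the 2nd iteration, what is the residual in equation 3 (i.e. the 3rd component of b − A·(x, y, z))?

-0.0003

Iteration 1:
  x = (8 - (3)·1.0000 - (-2)·1.0000) / (8) = 0.8750
  y = (0 - (-1)·0.8750 - (3)·1.0000) / (7) = -0.3036
  z = (11 - (-4)·0.8750 - (-4)·-0.3036) / (9) = 1.4762
Iteration 2:
  x = (8 - (3)·-0.3036 - (-2)·1.4762) / (8) = 1.4829
  y = (0 - (-1)·1.4829 - (3)·1.4762) / (7) = -0.4208
  z = (11 - (-4)·1.4829 - (-4)·-0.4208) / (9) = 1.6943
Residual b − A·x = (0.7878, -0.6544, -0.0003)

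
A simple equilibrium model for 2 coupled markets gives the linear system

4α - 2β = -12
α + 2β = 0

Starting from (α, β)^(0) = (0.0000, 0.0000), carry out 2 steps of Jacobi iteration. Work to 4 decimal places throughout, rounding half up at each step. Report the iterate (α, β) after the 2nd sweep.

Iteration 1:
  α = (-12 - (-2)·0.0000) / (4) = -3.0000
  β = (0 - (1)·0.0000) / (2) = 0.0000
Iteration 2:
  α = (-12 - (-2)·0.0000) / (4) = -3.0000
  β = (0 - (1)·-3.0000) / (2) = 1.5000

(-3.0000, 1.5000)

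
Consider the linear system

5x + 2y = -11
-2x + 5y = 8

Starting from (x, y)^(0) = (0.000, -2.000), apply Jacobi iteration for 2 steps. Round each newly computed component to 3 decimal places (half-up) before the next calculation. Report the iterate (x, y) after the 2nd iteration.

(-2.840, 1.040)

Iteration 1:
  x = (-11 - (2)·-2.000) / (5) = -1.400
  y = (8 - (-2)·0.000) / (5) = 1.600
Iteration 2:
  x = (-11 - (2)·1.600) / (5) = -2.840
  y = (8 - (-2)·-1.400) / (5) = 1.040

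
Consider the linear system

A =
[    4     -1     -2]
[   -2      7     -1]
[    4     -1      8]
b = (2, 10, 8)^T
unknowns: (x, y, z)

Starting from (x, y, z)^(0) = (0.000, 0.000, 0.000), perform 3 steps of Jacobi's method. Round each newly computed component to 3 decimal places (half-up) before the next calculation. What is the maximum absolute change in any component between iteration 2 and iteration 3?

0.393

Iteration 1:
  x = (2 - (-1)·0.000 - (-2)·0.000) / (4) = 0.500
  y = (10 - (-2)·0.000 - (-1)·0.000) / (7) = 1.429
  z = (8 - (4)·0.000 - (-1)·0.000) / (8) = 1.000
Iteration 2:
  x = (2 - (-1)·1.429 - (-2)·1.000) / (4) = 1.357
  y = (10 - (-2)·0.500 - (-1)·1.000) / (7) = 1.714
  z = (8 - (4)·0.500 - (-1)·1.429) / (8) = 0.929
Iteration 3:
  x = (2 - (-1)·1.714 - (-2)·0.929) / (4) = 1.393
  y = (10 - (-2)·1.357 - (-1)·0.929) / (7) = 1.949
  z = (8 - (4)·1.357 - (-1)·1.714) / (8) = 0.536
Change: (0.036, 0.235, -0.393) → max |·| = 0.393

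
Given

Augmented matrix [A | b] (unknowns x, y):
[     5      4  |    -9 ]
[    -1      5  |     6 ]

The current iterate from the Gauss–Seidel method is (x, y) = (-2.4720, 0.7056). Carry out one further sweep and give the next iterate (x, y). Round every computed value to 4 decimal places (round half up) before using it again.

(-2.3645, 0.7271)

One sweep:
  x = (-9 - (4)·0.7056) / (5) = -2.3645
  y = (6 - (-1)·-2.3645) / (5) = 0.7271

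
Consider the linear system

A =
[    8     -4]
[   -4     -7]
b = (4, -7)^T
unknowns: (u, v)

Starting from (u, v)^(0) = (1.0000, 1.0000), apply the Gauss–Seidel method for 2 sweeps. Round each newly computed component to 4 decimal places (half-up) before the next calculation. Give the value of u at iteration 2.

0.7143

Iteration 1:
  u = (4 - (-4)·1.0000) / (8) = 1.0000
  v = (-7 - (-4)·1.0000) / (-7) = 0.4286
Iteration 2:
  u = (4 - (-4)·0.4286) / (8) = 0.7143
  v = (-7 - (-4)·0.7143) / (-7) = 0.5918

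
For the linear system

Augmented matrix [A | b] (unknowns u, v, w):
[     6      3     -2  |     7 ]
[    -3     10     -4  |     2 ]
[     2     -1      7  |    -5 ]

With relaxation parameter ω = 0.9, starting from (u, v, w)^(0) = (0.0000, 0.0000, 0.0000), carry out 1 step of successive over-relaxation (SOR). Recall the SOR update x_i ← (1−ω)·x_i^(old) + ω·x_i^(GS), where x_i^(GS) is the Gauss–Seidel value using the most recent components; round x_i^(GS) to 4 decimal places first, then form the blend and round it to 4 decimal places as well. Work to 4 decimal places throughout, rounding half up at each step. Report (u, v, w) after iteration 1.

(1.0500, 0.4635, -0.8533)

Iteration 1:
  u: GS value = (7 - (3)·0.0000 - (-2)·0.0000) / (6) = 1.1667;  u ← (1−ω)·0.0000 + ω·1.1667 = 1.0500
  v: GS value = (2 - (-3)·1.0500 - (-4)·0.0000) / (10) = 0.5150;  v ← (1−ω)·0.0000 + ω·0.5150 = 0.4635
  w: GS value = (-5 - (2)·1.0500 - (-1)·0.4635) / (7) = -0.9481;  w ← (1−ω)·0.0000 + ω·-0.9481 = -0.8533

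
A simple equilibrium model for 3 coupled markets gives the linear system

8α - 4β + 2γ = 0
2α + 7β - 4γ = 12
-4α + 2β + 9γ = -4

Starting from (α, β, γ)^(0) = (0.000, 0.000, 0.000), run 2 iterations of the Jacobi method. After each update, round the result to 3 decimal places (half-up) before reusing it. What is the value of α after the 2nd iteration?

Iteration 1:
  α = (0 - (-4)·0.000 - (2)·0.000) / (8) = 0.000
  β = (12 - (2)·0.000 - (-4)·0.000) / (7) = 1.714
  γ = (-4 - (-4)·0.000 - (2)·0.000) / (9) = -0.444
Iteration 2:
  α = (0 - (-4)·1.714 - (2)·-0.444) / (8) = 0.968
  β = (12 - (2)·0.000 - (-4)·-0.444) / (7) = 1.461
  γ = (-4 - (-4)·0.000 - (2)·1.714) / (9) = -0.825

0.968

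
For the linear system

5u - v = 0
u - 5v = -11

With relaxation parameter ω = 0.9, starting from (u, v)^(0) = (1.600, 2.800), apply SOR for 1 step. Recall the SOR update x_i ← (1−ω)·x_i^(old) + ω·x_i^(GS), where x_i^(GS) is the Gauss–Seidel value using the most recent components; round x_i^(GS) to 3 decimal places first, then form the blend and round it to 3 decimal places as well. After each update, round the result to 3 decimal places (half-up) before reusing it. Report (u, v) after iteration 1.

(0.664, 2.380)

Iteration 1:
  u: GS value = (0 - (-1)·2.800) / (5) = 0.560;  u ← (1−ω)·1.600 + ω·0.560 = 0.664
  v: GS value = (-11 - (1)·0.664) / (-5) = 2.333;  v ← (1−ω)·2.800 + ω·2.333 = 2.380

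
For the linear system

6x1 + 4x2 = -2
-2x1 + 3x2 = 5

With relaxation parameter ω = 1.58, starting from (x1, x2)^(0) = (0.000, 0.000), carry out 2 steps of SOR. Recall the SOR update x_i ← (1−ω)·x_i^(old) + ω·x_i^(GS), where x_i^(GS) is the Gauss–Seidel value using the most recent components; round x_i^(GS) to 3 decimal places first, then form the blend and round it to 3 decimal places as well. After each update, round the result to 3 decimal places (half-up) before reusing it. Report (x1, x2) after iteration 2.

(-2.411, -1.113)

Iteration 1:
  x1: GS value = (-2 - (4)·0.000) / (6) = -0.333;  x1 ← (1−ω)·0.000 + ω·-0.333 = -0.526
  x2: GS value = (5 - (-2)·-0.526) / (3) = 1.316;  x2 ← (1−ω)·0.000 + ω·1.316 = 2.079
Iteration 2:
  x1: GS value = (-2 - (4)·2.079) / (6) = -1.719;  x1 ← (1−ω)·-0.526 + ω·-1.719 = -2.411
  x2: GS value = (5 - (-2)·-2.411) / (3) = 0.059;  x2 ← (1−ω)·2.079 + ω·0.059 = -1.113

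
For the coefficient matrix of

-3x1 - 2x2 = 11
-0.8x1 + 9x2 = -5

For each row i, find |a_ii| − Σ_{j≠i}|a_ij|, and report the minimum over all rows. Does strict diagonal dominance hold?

row 1: |-3| − (2) = 1
row 2: |9| − (0.8) = 8.2
minimum over rows = 1 → strictly diagonally dominant (convergence guaranteed)

1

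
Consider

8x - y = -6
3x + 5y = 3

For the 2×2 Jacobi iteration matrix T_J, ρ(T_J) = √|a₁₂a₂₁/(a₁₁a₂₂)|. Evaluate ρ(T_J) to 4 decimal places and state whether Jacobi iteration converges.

0.2739

a₁₂a₂₁/(a₁₁a₂₂) = (-1)·(3) / ((8)·(5)) = -0.075000
ρ = √|-0.075000| = √0.075000 = 0.2739
ρ < 1, so Jacobi converges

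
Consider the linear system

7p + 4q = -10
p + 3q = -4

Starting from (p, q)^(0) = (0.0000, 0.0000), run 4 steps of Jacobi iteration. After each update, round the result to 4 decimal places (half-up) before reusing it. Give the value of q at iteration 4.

Iteration 1:
  p = (-10 - (4)·0.0000) / (7) = -1.4286
  q = (-4 - (1)·0.0000) / (3) = -1.3333
Iteration 2:
  p = (-10 - (4)·-1.3333) / (7) = -0.6667
  q = (-4 - (1)·-1.4286) / (3) = -0.8571
Iteration 3:
  p = (-10 - (4)·-0.8571) / (7) = -0.9388
  q = (-4 - (1)·-0.6667) / (3) = -1.1111
Iteration 4:
  p = (-10 - (4)·-1.1111) / (7) = -0.7937
  q = (-4 - (1)·-0.9388) / (3) = -1.0204

-1.0204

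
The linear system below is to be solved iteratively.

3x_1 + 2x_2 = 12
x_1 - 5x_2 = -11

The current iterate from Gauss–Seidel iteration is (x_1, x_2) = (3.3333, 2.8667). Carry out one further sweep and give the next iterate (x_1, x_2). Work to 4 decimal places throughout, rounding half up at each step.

(2.0889, 2.6178)

One sweep:
  x_1 = (12 - (2)·2.8667) / (3) = 2.0889
  x_2 = (-11 - (1)·2.0889) / (-5) = 2.6178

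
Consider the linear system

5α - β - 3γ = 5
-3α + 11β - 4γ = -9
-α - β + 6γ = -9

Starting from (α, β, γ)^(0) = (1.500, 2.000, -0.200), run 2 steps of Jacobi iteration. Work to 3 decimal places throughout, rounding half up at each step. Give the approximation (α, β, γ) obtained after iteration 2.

Iteration 1:
  α = (5 - (-1)·2.000 - (-3)·-0.200) / (5) = 1.280
  β = (-9 - (-3)·1.500 - (-4)·-0.200) / (11) = -0.482
  γ = (-9 - (-1)·1.500 - (-1)·2.000) / (6) = -0.917
Iteration 2:
  α = (5 - (-1)·-0.482 - (-3)·-0.917) / (5) = 0.353
  β = (-9 - (-3)·1.280 - (-4)·-0.917) / (11) = -0.803
  γ = (-9 - (-1)·1.280 - (-1)·-0.482) / (6) = -1.367

(0.353, -0.803, -1.367)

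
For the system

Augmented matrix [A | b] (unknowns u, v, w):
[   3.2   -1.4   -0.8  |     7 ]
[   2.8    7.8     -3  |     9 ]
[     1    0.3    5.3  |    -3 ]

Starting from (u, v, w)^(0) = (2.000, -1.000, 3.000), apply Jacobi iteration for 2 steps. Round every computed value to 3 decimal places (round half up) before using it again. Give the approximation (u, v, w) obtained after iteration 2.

(2.661, -0.085, -1.128)

Iteration 1:
  u = (7 - (-1.4)·-1.000 - (-0.8)·3.000) / (3.2) = 2.500
  v = (9 - (2.8)·2.000 - (-3)·3.000) / (7.8) = 1.590
  w = (-3 - (1)·2.000 - (0.3)·-1.000) / (5.3) = -0.887
Iteration 2:
  u = (7 - (-1.4)·1.590 - (-0.8)·-0.887) / (3.2) = 2.661
  v = (9 - (2.8)·2.500 - (-3)·-0.887) / (7.8) = -0.085
  w = (-3 - (1)·2.500 - (0.3)·1.590) / (5.3) = -1.128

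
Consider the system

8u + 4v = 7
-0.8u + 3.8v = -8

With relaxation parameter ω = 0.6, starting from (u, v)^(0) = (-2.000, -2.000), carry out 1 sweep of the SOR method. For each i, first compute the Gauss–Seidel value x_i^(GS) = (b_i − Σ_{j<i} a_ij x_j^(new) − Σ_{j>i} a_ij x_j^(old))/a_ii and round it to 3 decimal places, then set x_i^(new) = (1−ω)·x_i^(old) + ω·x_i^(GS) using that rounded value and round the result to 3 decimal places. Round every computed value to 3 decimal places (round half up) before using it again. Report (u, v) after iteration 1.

Iteration 1:
  u: GS value = (7 - (4)·-2.000) / (8) = 1.875;  u ← (1−ω)·-2.000 + ω·1.875 = 0.325
  v: GS value = (-8 - (-0.8)·0.325) / (3.8) = -2.037;  v ← (1−ω)·-2.000 + ω·-2.037 = -2.022

(0.325, -2.022)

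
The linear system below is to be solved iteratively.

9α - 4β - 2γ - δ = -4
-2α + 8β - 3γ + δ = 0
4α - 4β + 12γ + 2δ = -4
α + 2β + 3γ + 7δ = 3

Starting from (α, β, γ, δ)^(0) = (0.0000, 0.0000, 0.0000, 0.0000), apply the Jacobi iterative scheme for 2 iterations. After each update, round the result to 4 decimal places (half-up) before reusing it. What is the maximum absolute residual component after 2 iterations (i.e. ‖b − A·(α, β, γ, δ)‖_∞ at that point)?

Iteration 1:
  α = (-4 - (-4)·0.0000 - (-2)·0.0000 - (-1)·0.0000) / (9) = -0.4444
  β = (0 - (-2)·0.0000 - (-3)·0.0000 - (1)·0.0000) / (8) = 0.0000
  γ = (-4 - (4)·0.0000 - (-4)·0.0000 - (2)·0.0000) / (12) = -0.3333
  δ = (3 - (1)·0.0000 - (2)·0.0000 - (3)·0.0000) / (7) = 0.4286
Iteration 2:
  α = (-4 - (-4)·0.0000 - (-2)·-0.3333 - (-1)·0.4286) / (9) = -0.4709
  β = (0 - (-2)·-0.4444 - (-3)·-0.3333 - (1)·0.4286) / (8) = -0.2897
  γ = (-4 - (4)·-0.4444 - (-4)·0.0000 - (2)·0.4286) / (12) = -0.2566
  δ = (3 - (1)·-0.4444 - (2)·0.0000 - (3)·-0.3333) / (7) = 0.6349
Residual b − A·x = (-0.7990, -0.0289, -1.4658, 0.3758); ∞-norm = 1.4658

1.4658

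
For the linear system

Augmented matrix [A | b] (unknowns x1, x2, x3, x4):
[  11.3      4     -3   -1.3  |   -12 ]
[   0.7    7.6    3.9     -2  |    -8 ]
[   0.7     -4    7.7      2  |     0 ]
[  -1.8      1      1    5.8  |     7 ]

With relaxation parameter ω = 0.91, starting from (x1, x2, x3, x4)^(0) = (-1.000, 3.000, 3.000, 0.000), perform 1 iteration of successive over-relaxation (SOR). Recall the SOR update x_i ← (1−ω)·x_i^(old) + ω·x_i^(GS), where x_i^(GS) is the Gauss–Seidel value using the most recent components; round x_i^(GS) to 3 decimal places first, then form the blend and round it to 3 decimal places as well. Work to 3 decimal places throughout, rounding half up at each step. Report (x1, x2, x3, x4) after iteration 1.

Iteration 1:
  x1: GS value = (-12 - (4)·3.000 - (-3)·3.000 - (-1.3)·0.000) / (11.3) = -1.327;  x1 ← (1−ω)·-1.000 + ω·-1.327 = -1.298
  x2: GS value = (-8 - (0.7)·-1.298 - (3.9)·3.000 - (-2)·0.000) / (7.6) = -2.473;  x2 ← (1−ω)·3.000 + ω·-2.473 = -1.980
  x3: GS value = (0 - (0.7)·-1.298 - (-4)·-1.980 - (2)·0.000) / (7.7) = -0.911;  x3 ← (1−ω)·3.000 + ω·-0.911 = -0.559
  x4: GS value = (7 - (-1.8)·-1.298 - (1)·-1.980 - (1)·-0.559) / (5.8) = 1.242;  x4 ← (1−ω)·0.000 + ω·1.242 = 1.130

(-1.298, -1.980, -0.559, 1.130)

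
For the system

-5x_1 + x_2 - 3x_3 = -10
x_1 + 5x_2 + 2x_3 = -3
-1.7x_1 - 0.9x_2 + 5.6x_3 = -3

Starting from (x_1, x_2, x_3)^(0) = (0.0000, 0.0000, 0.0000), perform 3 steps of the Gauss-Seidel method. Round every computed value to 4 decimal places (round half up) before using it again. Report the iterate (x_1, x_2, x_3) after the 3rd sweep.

(1.8870, -0.9281, -0.1120)

Iteration 1:
  x_1 = (-10 - (1)·0.0000 - (-3)·0.0000) / (-5) = 2.0000
  x_2 = (-3 - (1)·2.0000 - (2)·0.0000) / (5) = -1.0000
  x_3 = (-3 - (-1.7)·2.0000 - (-0.9)·-1.0000) / (5.6) = -0.0893
Iteration 2:
  x_1 = (-10 - (1)·-1.0000 - (-3)·-0.0893) / (-5) = 1.8536
  x_2 = (-3 - (1)·1.8536 - (2)·-0.0893) / (5) = -0.9350
  x_3 = (-3 - (-1.7)·1.8536 - (-0.9)·-0.9350) / (5.6) = -0.1233
Iteration 3:
  x_1 = (-10 - (1)·-0.9350 - (-3)·-0.1233) / (-5) = 1.8870
  x_2 = (-3 - (1)·1.8870 - (2)·-0.1233) / (5) = -0.9281
  x_3 = (-3 - (-1.7)·1.8870 - (-0.9)·-0.9281) / (5.6) = -0.1120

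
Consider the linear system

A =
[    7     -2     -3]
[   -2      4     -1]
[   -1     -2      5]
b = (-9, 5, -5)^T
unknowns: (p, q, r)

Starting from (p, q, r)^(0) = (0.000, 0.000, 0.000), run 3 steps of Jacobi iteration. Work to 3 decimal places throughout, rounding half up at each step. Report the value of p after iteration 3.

Iteration 1:
  p = (-9 - (-2)·0.000 - (-3)·0.000) / (7) = -1.286
  q = (5 - (-2)·0.000 - (-1)·0.000) / (4) = 1.250
  r = (-5 - (-1)·0.000 - (-2)·0.000) / (5) = -1.000
Iteration 2:
  p = (-9 - (-2)·1.250 - (-3)·-1.000) / (7) = -1.357
  q = (5 - (-2)·-1.286 - (-1)·-1.000) / (4) = 0.357
  r = (-5 - (-1)·-1.286 - (-2)·1.250) / (5) = -0.757
Iteration 3:
  p = (-9 - (-2)·0.357 - (-3)·-0.757) / (7) = -1.508
  q = (5 - (-2)·-1.357 - (-1)·-0.757) / (4) = 0.382
  r = (-5 - (-1)·-1.357 - (-2)·0.357) / (5) = -1.129

-1.508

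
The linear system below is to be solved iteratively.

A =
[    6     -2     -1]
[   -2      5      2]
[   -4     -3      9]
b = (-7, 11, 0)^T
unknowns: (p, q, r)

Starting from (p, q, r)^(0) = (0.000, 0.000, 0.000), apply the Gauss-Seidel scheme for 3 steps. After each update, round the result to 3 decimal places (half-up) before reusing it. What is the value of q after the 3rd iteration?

Iteration 1:
  p = (-7 - (-2)·0.000 - (-1)·0.000) / (6) = -1.167
  q = (11 - (-2)·-1.167 - (2)·0.000) / (5) = 1.733
  r = (0 - (-4)·-1.167 - (-3)·1.733) / (9) = 0.059
Iteration 2:
  p = (-7 - (-2)·1.733 - (-1)·0.059) / (6) = -0.579
  q = (11 - (-2)·-0.579 - (2)·0.059) / (5) = 1.945
  r = (0 - (-4)·-0.579 - (-3)·1.945) / (9) = 0.391
Iteration 3:
  p = (-7 - (-2)·1.945 - (-1)·0.391) / (6) = -0.453
  q = (11 - (-2)·-0.453 - (2)·0.391) / (5) = 1.862
  r = (0 - (-4)·-0.453 - (-3)·1.862) / (9) = 0.419

1.862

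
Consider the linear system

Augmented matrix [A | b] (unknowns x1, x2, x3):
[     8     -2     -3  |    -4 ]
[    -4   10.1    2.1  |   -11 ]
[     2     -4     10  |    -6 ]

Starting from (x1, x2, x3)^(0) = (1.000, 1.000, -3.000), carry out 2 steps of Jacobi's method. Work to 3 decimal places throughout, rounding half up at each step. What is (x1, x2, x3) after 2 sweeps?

Iteration 1:
  x1 = (-4 - (-2)·1.000 - (-3)·-3.000) / (8) = -1.375
  x2 = (-11 - (-4)·1.000 - (2.1)·-3.000) / (10.1) = -0.069
  x3 = (-6 - (2)·1.000 - (-4)·1.000) / (10) = -0.400
Iteration 2:
  x1 = (-4 - (-2)·-0.069 - (-3)·-0.400) / (8) = -0.667
  x2 = (-11 - (-4)·-1.375 - (2.1)·-0.400) / (10.1) = -1.550
  x3 = (-6 - (2)·-1.375 - (-4)·-0.069) / (10) = -0.353

(-0.667, -1.550, -0.353)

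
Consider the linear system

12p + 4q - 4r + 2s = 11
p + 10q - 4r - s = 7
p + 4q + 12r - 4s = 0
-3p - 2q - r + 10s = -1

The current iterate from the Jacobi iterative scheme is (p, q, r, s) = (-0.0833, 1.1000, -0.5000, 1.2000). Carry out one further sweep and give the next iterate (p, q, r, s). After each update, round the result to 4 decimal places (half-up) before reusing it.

(0.1833, 0.6283, 0.0403, 0.0450)

One sweep:
  p = (11 - (4)·1.1000 - (-4)·-0.5000 - (2)·1.2000) / (12) = 0.1833
  q = (7 - (1)·-0.0833 - (-4)·-0.5000 - (-1)·1.2000) / (10) = 0.6283
  r = (0 - (1)·-0.0833 - (4)·1.1000 - (-4)·1.2000) / (12) = 0.0403
  s = (-1 - (-3)·-0.0833 - (-2)·1.1000 - (-1)·-0.5000) / (10) = 0.0450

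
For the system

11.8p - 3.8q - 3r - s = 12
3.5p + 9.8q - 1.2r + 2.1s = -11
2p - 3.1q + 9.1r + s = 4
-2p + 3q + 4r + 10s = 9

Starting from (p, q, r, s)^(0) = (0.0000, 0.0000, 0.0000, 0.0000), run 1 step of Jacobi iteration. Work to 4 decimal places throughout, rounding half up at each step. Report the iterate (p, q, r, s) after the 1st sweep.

(1.0169, -1.1224, 0.4396, 0.9000)

Iteration 1:
  p = (12 - (-3.8)·0.0000 - (-3)·0.0000 - (-1)·0.0000) / (11.8) = 1.0169
  q = (-11 - (3.5)·0.0000 - (-1.2)·0.0000 - (2.1)·0.0000) / (9.8) = -1.1224
  r = (4 - (2)·0.0000 - (-3.1)·0.0000 - (1)·0.0000) / (9.1) = 0.4396
  s = (9 - (-2)·0.0000 - (3)·0.0000 - (4)·0.0000) / (10) = 0.9000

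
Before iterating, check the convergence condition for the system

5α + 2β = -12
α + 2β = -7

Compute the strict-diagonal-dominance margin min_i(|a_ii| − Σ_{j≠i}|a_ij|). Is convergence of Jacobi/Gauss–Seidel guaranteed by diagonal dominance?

1

row 1: |5| − (2) = 3
row 2: |2| − (1) = 1
minimum over rows = 1 → strictly diagonally dominant (convergence guaranteed)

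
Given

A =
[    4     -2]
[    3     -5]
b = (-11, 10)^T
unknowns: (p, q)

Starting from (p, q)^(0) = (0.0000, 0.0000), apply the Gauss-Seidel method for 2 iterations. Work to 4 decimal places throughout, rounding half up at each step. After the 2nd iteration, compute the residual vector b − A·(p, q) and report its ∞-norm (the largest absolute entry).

Iteration 1:
  p = (-11 - (-2)·0.0000) / (4) = -2.7500
  q = (10 - (3)·-2.7500) / (-5) = -3.6500
Iteration 2:
  p = (-11 - (-2)·-3.6500) / (4) = -4.5750
  q = (10 - (3)·-4.5750) / (-5) = -4.7450
Residual b − A·x = (-2.1900, 0.0000); ∞-norm = 2.1900

2.1900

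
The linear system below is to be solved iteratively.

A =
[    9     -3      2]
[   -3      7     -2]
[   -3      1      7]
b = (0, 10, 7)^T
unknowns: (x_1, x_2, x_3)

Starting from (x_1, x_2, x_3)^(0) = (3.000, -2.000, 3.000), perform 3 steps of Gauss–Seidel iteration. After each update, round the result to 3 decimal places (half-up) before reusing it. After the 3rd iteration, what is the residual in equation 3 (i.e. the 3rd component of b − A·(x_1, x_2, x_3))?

-0.002

Iteration 1:
  x_1 = (0 - (-3)·-2.000 - (2)·3.000) / (9) = -1.333
  x_2 = (10 - (-3)·-1.333 - (-2)·3.000) / (7) = 1.714
  x_3 = (7 - (-3)·-1.333 - (1)·1.714) / (7) = 0.184
Iteration 2:
  x_1 = (0 - (-3)·1.714 - (2)·0.184) / (9) = 0.530
  x_2 = (10 - (-3)·0.530 - (-2)·0.184) / (7) = 1.708
  x_3 = (7 - (-3)·0.530 - (1)·1.708) / (7) = 0.983
Iteration 3:
  x_1 = (0 - (-3)·1.708 - (2)·0.983) / (9) = 0.351
  x_2 = (10 - (-3)·0.351 - (-2)·0.983) / (7) = 1.860
  x_3 = (7 - (-3)·0.351 - (1)·1.860) / (7) = 0.885
Residual b − A·x = (0.651, -0.197, -0.002)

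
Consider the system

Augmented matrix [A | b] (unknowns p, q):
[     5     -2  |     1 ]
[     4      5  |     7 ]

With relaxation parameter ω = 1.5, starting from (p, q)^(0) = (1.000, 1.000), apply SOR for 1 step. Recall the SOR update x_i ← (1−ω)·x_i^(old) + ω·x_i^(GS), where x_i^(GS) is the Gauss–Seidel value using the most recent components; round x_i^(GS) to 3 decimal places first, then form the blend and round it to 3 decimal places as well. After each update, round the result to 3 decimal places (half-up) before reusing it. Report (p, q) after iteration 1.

(0.400, 1.120)

Iteration 1:
  p: GS value = (1 - (-2)·1.000) / (5) = 0.600;  p ← (1−ω)·1.000 + ω·0.600 = 0.400
  q: GS value = (7 - (4)·0.400) / (5) = 1.080;  q ← (1−ω)·1.000 + ω·1.080 = 1.120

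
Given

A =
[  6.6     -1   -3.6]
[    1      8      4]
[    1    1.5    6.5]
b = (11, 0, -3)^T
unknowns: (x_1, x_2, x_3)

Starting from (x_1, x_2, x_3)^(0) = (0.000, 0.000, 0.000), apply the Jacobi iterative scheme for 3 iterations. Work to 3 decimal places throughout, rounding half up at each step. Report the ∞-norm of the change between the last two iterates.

0.159

Iteration 1:
  x_1 = (11 - (-1)·0.000 - (-3.6)·0.000) / (6.6) = 1.667
  x_2 = (0 - (1)·0.000 - (4)·0.000) / (8) = 0.000
  x_3 = (-3 - (1)·0.000 - (1.5)·0.000) / (6.5) = -0.462
Iteration 2:
  x_1 = (11 - (-1)·0.000 - (-3.6)·-0.462) / (6.6) = 1.415
  x_2 = (0 - (1)·1.667 - (4)·-0.462) / (8) = 0.023
  x_3 = (-3 - (1)·1.667 - (1.5)·0.000) / (6.5) = -0.718
Iteration 3:
  x_1 = (11 - (-1)·0.023 - (-3.6)·-0.718) / (6.6) = 1.279
  x_2 = (0 - (1)·1.415 - (4)·-0.718) / (8) = 0.182
  x_3 = (-3 - (1)·1.415 - (1.5)·0.023) / (6.5) = -0.685
Change: (-0.136, 0.159, 0.033) → max |·| = 0.159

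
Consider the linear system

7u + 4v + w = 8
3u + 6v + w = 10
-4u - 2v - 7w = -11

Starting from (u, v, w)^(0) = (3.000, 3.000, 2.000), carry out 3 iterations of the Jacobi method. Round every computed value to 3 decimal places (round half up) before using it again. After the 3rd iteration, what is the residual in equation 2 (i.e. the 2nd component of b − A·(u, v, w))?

Iteration 1:
  u = (8 - (4)·3.000 - (1)·2.000) / (7) = -0.857
  v = (10 - (3)·3.000 - (1)·2.000) / (6) = -0.167
  w = (-11 - (-4)·3.000 - (-2)·3.000) / (-7) = -1.000
Iteration 2:
  u = (8 - (4)·-0.167 - (1)·-1.000) / (7) = 1.381
  v = (10 - (3)·-0.857 - (1)·-1.000) / (6) = 2.262
  w = (-11 - (-4)·-0.857 - (-2)·-0.167) / (-7) = 2.109
Iteration 3:
  u = (8 - (4)·2.262 - (1)·2.109) / (7) = -0.451
  v = (10 - (3)·1.381 - (1)·2.109) / (6) = 0.625
  w = (-11 - (-4)·1.381 - (-2)·2.262) / (-7) = 0.136
Residual b − A·x = (8.521, 7.467, -10.602)

7.467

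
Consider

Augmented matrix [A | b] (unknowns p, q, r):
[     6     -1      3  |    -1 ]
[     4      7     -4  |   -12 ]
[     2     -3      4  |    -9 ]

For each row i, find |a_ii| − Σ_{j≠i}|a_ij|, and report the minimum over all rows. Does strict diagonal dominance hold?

-1

row 1: |6| − (1+3) = 2
row 2: |7| − (4+4) = -1
row 3: |4| − (2+3) = -1
minimum over rows = -1 → not strictly diagonally dominant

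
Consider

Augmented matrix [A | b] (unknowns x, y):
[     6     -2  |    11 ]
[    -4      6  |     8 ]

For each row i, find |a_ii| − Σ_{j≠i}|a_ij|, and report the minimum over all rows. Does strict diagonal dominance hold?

2

row 1: |6| − (2) = 4
row 2: |6| − (4) = 2
minimum over rows = 2 → strictly diagonally dominant (convergence guaranteed)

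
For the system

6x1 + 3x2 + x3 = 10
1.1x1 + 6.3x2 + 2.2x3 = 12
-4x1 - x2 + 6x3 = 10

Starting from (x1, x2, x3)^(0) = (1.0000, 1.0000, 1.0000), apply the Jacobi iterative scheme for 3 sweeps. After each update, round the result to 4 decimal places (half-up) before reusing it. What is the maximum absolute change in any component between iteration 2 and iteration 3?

Iteration 1:
  x1 = (10 - (3)·1.0000 - (1)·1.0000) / (6) = 1.0000
  x2 = (12 - (1.1)·1.0000 - (2.2)·1.0000) / (6.3) = 1.3810
  x3 = (10 - (-4)·1.0000 - (-1)·1.0000) / (6) = 2.5000
Iteration 2:
  x1 = (10 - (3)·1.3810 - (1)·2.5000) / (6) = 0.5595
  x2 = (12 - (1.1)·1.0000 - (2.2)·2.5000) / (6.3) = 0.8571
  x3 = (10 - (-4)·1.0000 - (-1)·1.3810) / (6) = 2.5635
Iteration 3:
  x1 = (10 - (3)·0.8571 - (1)·2.5635) / (6) = 0.8109
  x2 = (12 - (1.1)·0.5595 - (2.2)·2.5635) / (6.3) = 0.9119
  x3 = (10 - (-4)·0.5595 - (-1)·0.8571) / (6) = 2.1825
Change: (0.2514, 0.0548, -0.3810) → max |·| = 0.3810

0.3810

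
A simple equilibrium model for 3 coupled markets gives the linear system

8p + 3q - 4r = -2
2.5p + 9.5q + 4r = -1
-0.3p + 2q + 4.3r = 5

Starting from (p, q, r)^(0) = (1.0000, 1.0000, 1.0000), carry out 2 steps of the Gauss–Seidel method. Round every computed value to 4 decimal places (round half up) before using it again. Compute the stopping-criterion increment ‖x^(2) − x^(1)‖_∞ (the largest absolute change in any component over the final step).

Iteration 1:
  p = (-2 - (3)·1.0000 - (-4)·1.0000) / (8) = -0.1250
  q = (-1 - (2.5)·-0.1250 - (4)·1.0000) / (9.5) = -0.4934
  r = (5 - (-0.3)·-0.1250 - (2)·-0.4934) / (4.3) = 1.3836
Iteration 2:
  p = (-2 - (3)·-0.4934 - (-4)·1.3836) / (8) = 0.6268
  q = (-1 - (2.5)·0.6268 - (4)·1.3836) / (9.5) = -0.8528
  r = (5 - (-0.3)·0.6268 - (2)·-0.8528) / (4.3) = 1.6032
Change: (0.7518, -0.3594, 0.2196) → max |·| = 0.7518

0.7518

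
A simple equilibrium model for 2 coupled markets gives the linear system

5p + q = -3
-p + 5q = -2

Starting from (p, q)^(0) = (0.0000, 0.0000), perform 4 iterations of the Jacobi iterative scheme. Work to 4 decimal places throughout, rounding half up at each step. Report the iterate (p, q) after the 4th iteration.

Iteration 1:
  p = (-3 - (1)·0.0000) / (5) = -0.6000
  q = (-2 - (-1)·0.0000) / (5) = -0.4000
Iteration 2:
  p = (-3 - (1)·-0.4000) / (5) = -0.5200
  q = (-2 - (-1)·-0.6000) / (5) = -0.5200
Iteration 3:
  p = (-3 - (1)·-0.5200) / (5) = -0.4960
  q = (-2 - (-1)·-0.5200) / (5) = -0.5040
Iteration 4:
  p = (-3 - (1)·-0.5040) / (5) = -0.4992
  q = (-2 - (-1)·-0.4960) / (5) = -0.4992

(-0.4992, -0.4992)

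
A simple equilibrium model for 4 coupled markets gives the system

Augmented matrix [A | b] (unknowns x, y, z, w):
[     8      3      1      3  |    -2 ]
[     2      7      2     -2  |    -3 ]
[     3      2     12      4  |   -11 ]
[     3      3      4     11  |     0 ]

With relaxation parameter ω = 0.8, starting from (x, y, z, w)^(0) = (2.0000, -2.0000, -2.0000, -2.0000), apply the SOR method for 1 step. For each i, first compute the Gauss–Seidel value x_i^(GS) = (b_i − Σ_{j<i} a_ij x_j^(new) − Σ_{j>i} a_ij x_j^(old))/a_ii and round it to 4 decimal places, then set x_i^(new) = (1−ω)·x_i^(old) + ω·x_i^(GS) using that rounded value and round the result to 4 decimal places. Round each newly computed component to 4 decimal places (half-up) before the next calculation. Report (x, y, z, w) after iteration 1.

(1.6000, -1.1086, -0.7722, -0.2826)

Iteration 1:
  x: GS value = (-2 - (3)·-2.0000 - (1)·-2.0000 - (3)·-2.0000) / (8) = 1.5000;  x ← (1−ω)·2.0000 + ω·1.5000 = 1.6000
  y: GS value = (-3 - (2)·1.6000 - (2)·-2.0000 - (-2)·-2.0000) / (7) = -0.8857;  y ← (1−ω)·-2.0000 + ω·-0.8857 = -1.1086
  z: GS value = (-11 - (3)·1.6000 - (2)·-1.1086 - (4)·-2.0000) / (12) = -0.4652;  z ← (1−ω)·-2.0000 + ω·-0.4652 = -0.7722
  w: GS value = (0 - (3)·1.6000 - (3)·-1.1086 - (4)·-0.7722) / (11) = 0.1468;  w ← (1−ω)·-2.0000 + ω·0.1468 = -0.2826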